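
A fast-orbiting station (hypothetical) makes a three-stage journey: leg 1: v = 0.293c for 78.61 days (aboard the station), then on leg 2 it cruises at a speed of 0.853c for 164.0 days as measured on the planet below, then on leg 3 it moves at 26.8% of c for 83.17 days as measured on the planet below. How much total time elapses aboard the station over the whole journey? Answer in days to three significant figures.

τ = 244 days

Leg 1: 78.61 days is already measured aboard the station.
Leg 2: γ = 1/√(1 − 0.853²) = 1/√0.2724 = 1.916; τ_2 = 164.0/1.916 = 85.59 days.
Leg 3: β = 0.268; γ = 1/√(1 − 0.268²) = 1/√0.9282 = 1.038; τ_3 = 83.17/1.038 = 80.13 days.
Total: 78.61 + 85.59 + 80.13 days.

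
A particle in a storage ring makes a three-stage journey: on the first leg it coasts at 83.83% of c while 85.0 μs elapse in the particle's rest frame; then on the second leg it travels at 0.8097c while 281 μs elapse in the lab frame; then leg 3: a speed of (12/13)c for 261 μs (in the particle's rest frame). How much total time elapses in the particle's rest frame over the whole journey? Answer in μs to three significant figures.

τ = 511 μs

Leg 1: 85.0 μs is already measured in the particle's rest frame.
Leg 2: γ = 1/√(1 − 0.8097²) = 1/√0.3444 = 1.704; τ_2 = 281/1.704 = 164.9 μs.
Leg 3: 261 μs is already measured in the particle's rest frame.
Total: 85.00 + 164.9 + 261.0 μs.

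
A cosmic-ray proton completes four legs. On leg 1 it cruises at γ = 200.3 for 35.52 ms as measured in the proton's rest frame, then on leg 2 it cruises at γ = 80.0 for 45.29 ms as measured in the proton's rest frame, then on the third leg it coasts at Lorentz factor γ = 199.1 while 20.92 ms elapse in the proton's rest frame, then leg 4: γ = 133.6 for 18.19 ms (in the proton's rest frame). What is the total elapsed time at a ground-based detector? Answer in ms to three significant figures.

Δt = 1.73×10⁴ ms

Leg 1: γ = 200.3; Δt_1 = 200.3 × 35.52 = 7115 ms.
Leg 2: γ = 80.0; Δt_2 = 80.00 × 45.29 = 3623 ms.
Leg 3: γ = 199.1; Δt_3 = 199.1 × 20.92 = 4165 ms.
Leg 4: γ = 133.6; Δt_4 = 133.6 × 18.19 = 2430 ms.
Total: 7115 + 3623 + 4165 + 2430 ms.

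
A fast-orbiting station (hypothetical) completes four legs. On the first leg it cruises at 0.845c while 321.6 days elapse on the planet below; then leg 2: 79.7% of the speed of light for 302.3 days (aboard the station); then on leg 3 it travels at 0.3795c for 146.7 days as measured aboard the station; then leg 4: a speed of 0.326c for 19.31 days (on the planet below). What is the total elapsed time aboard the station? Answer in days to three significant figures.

τ = 639 days

Leg 1: γ = 1/√(1 − 0.845²) = 1/√0.2860 = 1.870; τ_1 = 321.6/1.870 = 172.0 days.
Leg 2: 302.3 days is already measured aboard the station.
Leg 3: 146.7 days is already measured aboard the station.
Leg 4: γ = 1/√(1 − 0.326²) = 1/√0.8937 = 1.058; τ_4 = 19.31/1.058 = 18.26 days.
Total: 172.0 + 302.3 + 146.7 + 18.26 days.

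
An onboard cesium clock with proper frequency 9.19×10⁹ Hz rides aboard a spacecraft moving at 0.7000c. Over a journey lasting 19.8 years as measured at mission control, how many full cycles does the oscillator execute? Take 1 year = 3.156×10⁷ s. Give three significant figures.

N = 4.10×10¹⁸

γ = 1/√(1 − 0.7000²) = 1/√0.5100 = 1.400
The oscillator's own cycle count is N = f × τ where τ is the proper time aboard the spacecraft. τ = Δt/γ = 19.8/1.400 = 14.14 years = 4.463×10⁸ s.
N = 9.19×10⁹ × 4.463×10⁸ = 4.101×10¹⁸.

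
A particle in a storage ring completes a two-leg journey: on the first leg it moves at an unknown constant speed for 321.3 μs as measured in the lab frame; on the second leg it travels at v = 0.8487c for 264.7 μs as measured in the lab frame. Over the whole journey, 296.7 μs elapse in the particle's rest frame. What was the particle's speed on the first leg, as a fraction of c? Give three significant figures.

β = 0.873

Leg 1: speed unknown; τ_1 = 321.3/γ_1.
Leg 2: γ = 1/√(1 − 0.8487²) = 1/√0.2797 = 1.891; τ_2 = 264.7/1.891 = 140.0 μs.
Total proper time: τ_1 + 140.0 = 296.7, so τ_1 = 296.7 − 140.0 = 156.7 μs.
γ_1 = 321.3/156.7 = 2.050; β = √(1 − 1/γ²) = √0.7621.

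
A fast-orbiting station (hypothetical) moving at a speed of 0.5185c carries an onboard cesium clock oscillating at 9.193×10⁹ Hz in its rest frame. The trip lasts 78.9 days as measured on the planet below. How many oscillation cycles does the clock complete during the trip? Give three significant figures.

N = 5.36×10¹⁶

γ = 1/√(1 − 0.5185²) = 1/√0.7312 = 1.169
The oscillator's own cycle count is N = f × τ where τ is the proper time aboard the station. τ = Δt/γ = 78.9/1.169 = 67.47 days = 5.829×10⁶ s.
N = 9.193×10⁹ × 5.829×10⁶ = 5.359×10¹⁶.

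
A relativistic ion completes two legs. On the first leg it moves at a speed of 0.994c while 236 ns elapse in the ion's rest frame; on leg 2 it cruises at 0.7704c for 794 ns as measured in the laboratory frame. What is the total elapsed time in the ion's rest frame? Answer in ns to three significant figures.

Leg 1: 236 ns is already measured in the ion's rest frame.
Leg 2: γ = 1/√(1 − 0.7704²) = 1/√0.4065 = 1.568; τ_2 = 794/1.568 = 506.2 ns.
Total: 236.0 + 506.2 ns.

τ = 742 ns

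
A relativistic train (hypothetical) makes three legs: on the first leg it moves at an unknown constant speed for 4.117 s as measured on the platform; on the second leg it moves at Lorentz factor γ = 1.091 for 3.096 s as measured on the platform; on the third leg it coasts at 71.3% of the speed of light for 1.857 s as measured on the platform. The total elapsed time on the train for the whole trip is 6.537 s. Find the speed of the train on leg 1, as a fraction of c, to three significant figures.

Leg 1: speed unknown; τ_1 = 4.117/γ_1.
Leg 2: γ = 1.091; τ_2 = 3.096/1.091 = 2.838 s.
Leg 3: β = 0.713; γ = 1/√(1 − 0.713²) = 1/√0.4916 = 1.426; τ_3 = 1.857/1.426 = 1.302 s.
Total proper time: τ_1 + 2.838 + 1.302 = 6.537, so τ_1 = 6.537 − 4.140 = 2.397 s.
γ_1 = 4.117/2.397 = 1.717; β = √(1 − 1/γ²) = √0.6610.

β = 0.813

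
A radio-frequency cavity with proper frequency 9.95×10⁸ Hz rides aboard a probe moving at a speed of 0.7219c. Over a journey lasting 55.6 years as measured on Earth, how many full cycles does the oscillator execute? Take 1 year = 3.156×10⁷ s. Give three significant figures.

γ = 1/√(1 − 0.7219²) = 1/√0.4789 = 1.445
The oscillator's own cycle count is N = f × τ where τ is the proper time aboard the probe. τ = Δt/γ = 55.6/1.445 = 38.48 years = 1.214×10⁹ s.
N = 9.95×10⁸ × 1.214×10⁹ = 1.208×10¹⁸.

N = 1.21×10¹⁸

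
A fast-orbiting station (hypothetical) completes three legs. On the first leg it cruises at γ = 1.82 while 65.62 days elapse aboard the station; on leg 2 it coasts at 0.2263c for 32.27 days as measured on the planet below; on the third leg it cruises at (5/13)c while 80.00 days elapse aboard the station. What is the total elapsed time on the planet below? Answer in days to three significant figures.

Leg 1: γ = 1.82; Δt_1 = 1.820 × 65.62 = 119.4 days.
Leg 2: 32.27 days is already measured on the planet below.
Leg 3: γ = 1/√(1 − (5/13)²) = 13/12 ≈ 1.083; Δt_3 = 1.083 × 80.00 = 86.67 days.
Total: 119.4 + 32.27 + 86.67 days.

Δt = 238 days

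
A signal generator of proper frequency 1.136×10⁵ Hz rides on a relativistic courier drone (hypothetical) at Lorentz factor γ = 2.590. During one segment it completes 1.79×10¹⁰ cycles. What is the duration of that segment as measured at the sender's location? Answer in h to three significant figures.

γ = 2.590
Proper time for N cycles: τ = N/f = 1.79×10¹⁰/(1.136×10⁵) = 1.576×10⁵ s = 43.77 h.
Lab-frame duration Δt = γτ = 2.590 × 43.77 = 113.4 h.

Δt = 113 h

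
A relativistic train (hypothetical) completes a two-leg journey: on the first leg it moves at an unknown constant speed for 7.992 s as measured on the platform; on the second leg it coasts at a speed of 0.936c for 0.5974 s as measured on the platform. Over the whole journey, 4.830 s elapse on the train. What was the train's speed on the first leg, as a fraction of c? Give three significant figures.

β = 0.816

Leg 1: speed unknown; τ_1 = 7.992/γ_1.
Leg 2: γ = 1/√(1 − 0.936²) = 1/√0.1239 = 2.841; τ_2 = 0.5974/2.841 = 0.2103 s.
Total proper time: τ_1 + 0.2103 = 4.830, so τ_1 = 4.830 − 0.2103 = 4.620 s.
γ_1 = 7.992/4.620 = 1.730; β = √(1 − 1/γ²) = √0.6659.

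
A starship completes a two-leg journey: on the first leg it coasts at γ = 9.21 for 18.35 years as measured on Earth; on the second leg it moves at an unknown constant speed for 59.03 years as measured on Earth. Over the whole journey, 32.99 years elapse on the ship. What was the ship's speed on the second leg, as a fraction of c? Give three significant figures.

Leg 1: γ = 9.21; τ_1 = 18.35/9.210 = 1.992 years.
Leg 2: speed unknown; τ_2 = 59.03/γ_2.
Total proper time: 1.992 + τ_2 = 32.99, so τ_2 = 32.99 − 1.992 = 31.00 years.
γ_2 = 59.03/31.00 = 1.904; β = √(1 − 1/γ²) = √0.7243.

β = 0.851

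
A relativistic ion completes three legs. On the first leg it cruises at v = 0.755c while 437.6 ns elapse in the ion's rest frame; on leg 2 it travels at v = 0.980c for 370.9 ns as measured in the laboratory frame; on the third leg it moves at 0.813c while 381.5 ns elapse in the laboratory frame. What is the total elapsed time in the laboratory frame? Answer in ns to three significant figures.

Δt = 1420 ns

Leg 1: γ = 1/√(1 − 0.755²) = 1/√0.4300 = 1.525; Δt_1 = 1.525 × 437.6 = 667.4 ns.
Leg 2: 370.9 ns is already measured in the laboratory frame.
Leg 3: 381.5 ns is already measured in the laboratory frame.
Total: 667.4 + 370.9 + 381.5 ns.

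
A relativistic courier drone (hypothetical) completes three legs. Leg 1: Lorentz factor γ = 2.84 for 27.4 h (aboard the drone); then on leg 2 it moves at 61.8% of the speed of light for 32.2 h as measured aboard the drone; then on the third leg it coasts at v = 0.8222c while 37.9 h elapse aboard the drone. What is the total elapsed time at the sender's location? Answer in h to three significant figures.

Leg 1: γ = 2.84; Δt_1 = 2.840 × 27.4 = 77.82 h.
Leg 2: β = 0.618; γ = 1/√(1 − 0.618²) = 1/√0.6181 = 1.272; Δt_2 = 1.272 × 32.2 = 40.96 h.
Leg 3: γ = 1/√(1 − 0.8222²) = 1/√0.3240 = 1.757; Δt_3 = 1.757 × 37.9 = 66.58 h.
Total: 77.82 + 40.96 + 66.58 h.

Δt = 185 h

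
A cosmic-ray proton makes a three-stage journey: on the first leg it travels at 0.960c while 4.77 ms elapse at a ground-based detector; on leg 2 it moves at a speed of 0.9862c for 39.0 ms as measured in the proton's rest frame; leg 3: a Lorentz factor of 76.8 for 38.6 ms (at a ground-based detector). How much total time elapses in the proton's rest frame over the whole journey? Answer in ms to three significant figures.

τ = 40.8 ms

Leg 1: γ = 1/√(1 − 0.960²) = 1/√0.07840 = 3.571; τ_1 = 4.77/3.571 = 1.336 ms.
Leg 2: 39.0 ms is already measured in the proton's rest frame.
Leg 3: γ = 76.8; τ_3 = 38.6/76.80 = 0.5026 ms.
Total: 1.336 + 39.00 + 0.5026 ms.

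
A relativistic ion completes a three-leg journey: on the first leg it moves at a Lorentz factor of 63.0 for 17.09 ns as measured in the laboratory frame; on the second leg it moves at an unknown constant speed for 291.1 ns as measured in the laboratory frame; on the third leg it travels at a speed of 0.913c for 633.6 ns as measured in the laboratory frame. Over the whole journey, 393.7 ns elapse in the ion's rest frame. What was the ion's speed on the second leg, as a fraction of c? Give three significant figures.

β = 0.886

Leg 1: γ = 63.0; τ_1 = 17.09/63.00 = 0.2713 ns.
Leg 2: speed unknown; τ_2 = 291.1/γ_2.
Leg 3: γ = 1/√(1 − 0.913²) = 1/√0.1664 = 2.451; τ_3 = 633.6/2.451 = 258.5 ns.
Total proper time: 0.2713 + τ_2 + 258.5 = 393.7, so τ_2 = 393.7 − 258.8 = 134.9 ns.
γ_2 = 291.1/134.9 = 2.157; β = √(1 − 1/γ²) = √0.7851.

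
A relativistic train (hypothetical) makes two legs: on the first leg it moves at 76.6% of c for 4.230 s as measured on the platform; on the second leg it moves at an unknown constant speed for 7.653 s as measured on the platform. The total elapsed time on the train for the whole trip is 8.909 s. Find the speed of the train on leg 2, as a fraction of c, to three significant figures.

Leg 1: β = 0.766; γ = 1/√(1 − 0.766²) = 1/√0.4132 = 1.556; τ_1 = 4.230/1.556 = 2.719 s.
Leg 2: speed unknown; τ_2 = 7.653/γ_2.
Total proper time: 2.719 + τ_2 = 8.909, so τ_2 = 8.909 − 2.719 = 6.190 s.
γ_2 = 7.653/6.190 = 1.236; β = √(1 − 1/γ²) = √0.3458.

β = 0.588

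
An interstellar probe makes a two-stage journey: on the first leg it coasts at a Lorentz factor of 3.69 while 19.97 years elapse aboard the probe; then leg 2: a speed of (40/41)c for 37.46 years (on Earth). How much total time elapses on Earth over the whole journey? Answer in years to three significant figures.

Δt = 111 years

Leg 1: γ = 3.69; Δt_1 = 3.690 × 19.97 = 73.69 years.
Leg 2: 37.46 years is already measured on Earth.
Total: 73.69 + 37.46 years.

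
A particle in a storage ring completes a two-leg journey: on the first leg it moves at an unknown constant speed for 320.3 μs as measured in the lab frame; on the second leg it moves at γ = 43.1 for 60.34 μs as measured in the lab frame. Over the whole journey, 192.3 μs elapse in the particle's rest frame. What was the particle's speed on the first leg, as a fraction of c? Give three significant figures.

β = 0.803

Leg 1: speed unknown; τ_1 = 320.3/γ_1.
Leg 2: γ = 43.1; τ_2 = 60.34/43.10 = 1.400 μs.
Total proper time: τ_1 + 1.400 = 192.3, so τ_1 = 192.3 − 1.400 = 190.9 μs.
γ_1 = 320.3/190.9 = 1.678; β = √(1 − 1/γ²) = √0.6448.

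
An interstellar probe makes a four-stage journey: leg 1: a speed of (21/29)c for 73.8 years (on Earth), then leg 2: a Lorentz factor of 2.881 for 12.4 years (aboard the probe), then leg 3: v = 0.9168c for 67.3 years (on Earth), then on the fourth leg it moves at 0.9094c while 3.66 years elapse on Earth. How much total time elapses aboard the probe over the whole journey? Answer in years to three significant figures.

Leg 1: γ = 1/√(1 − (21/29)²) = 29/20 = 1.450; τ_1 = 73.8/1.450 = 50.90 years.
Leg 2: 12.4 years is already measured aboard the probe.
Leg 3: γ = 1/√(1 − 0.9168²) = 1/√0.1595 = 2.504; τ_3 = 67.3/2.504 = 26.88 years.
Leg 4: γ = 1/√(1 − 0.9094²) = 1/√0.1730 = 2.404; τ_4 = 3.66/2.404 = 1.522 years.
Total: 50.90 + 12.40 + 26.88 + 1.522 years.

τ = 91.7 years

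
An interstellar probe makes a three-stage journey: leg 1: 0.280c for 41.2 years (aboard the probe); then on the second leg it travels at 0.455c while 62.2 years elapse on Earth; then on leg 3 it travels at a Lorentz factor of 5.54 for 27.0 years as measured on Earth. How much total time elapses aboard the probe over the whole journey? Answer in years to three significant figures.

τ = 101 years

Leg 1: 41.2 years is already measured aboard the probe.
Leg 2: γ = 1/√(1 − 0.455²) = 1/√0.7930 = 1.123; τ_2 = 62.2/1.123 = 55.39 years.
Leg 3: γ = 5.54; τ_3 = 27.0/5.540 = 4.874 years.
Total: 41.20 + 55.39 + 4.874 years.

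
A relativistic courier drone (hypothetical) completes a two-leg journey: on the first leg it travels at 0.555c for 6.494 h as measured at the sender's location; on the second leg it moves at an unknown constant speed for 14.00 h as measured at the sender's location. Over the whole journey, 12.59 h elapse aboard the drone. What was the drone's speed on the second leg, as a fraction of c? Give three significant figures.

Leg 1: γ = 1/√(1 − 0.555²) = 1/√0.6920 = 1.202; τ_1 = 6.494/1.202 = 5.402 h.
Leg 2: speed unknown; τ_2 = 14.00/γ_2.
Total proper time: 5.402 + τ_2 = 12.59, so τ_2 = 12.59 − 5.402 = 7.188 h.
γ_2 = 14.00/7.188 = 1.948; β = √(1 − 1/γ²) = √0.7364.

β = 0.858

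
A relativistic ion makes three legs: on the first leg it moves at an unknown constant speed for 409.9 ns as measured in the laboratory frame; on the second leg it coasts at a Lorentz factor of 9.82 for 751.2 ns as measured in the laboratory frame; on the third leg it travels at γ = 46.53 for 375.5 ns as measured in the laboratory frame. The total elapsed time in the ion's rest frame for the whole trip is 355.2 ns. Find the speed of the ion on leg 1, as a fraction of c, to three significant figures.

Leg 1: speed unknown; τ_1 = 409.9/γ_1.
Leg 2: γ = 9.82; τ_2 = 751.2/9.820 = 76.50 ns.
Leg 3: γ = 46.53; τ_3 = 375.5/46.53 = 8.070 ns.
Total proper time: τ_1 + 76.50 + 8.070 = 355.2, so τ_1 = 355.2 − 84.57 = 270.6 ns.
γ_1 = 409.9/270.6 = 1.515; β = √(1 − 1/γ²) = √0.5641.

β = 0.751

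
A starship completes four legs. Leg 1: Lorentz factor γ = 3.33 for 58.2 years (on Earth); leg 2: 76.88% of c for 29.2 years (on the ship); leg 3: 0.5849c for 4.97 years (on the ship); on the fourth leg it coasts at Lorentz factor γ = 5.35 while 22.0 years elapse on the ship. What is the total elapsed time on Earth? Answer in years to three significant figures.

Δt = 228 years

Leg 1: 58.2 years is already measured on Earth.
Leg 2: β = 0.7688; γ = 1/√(1 − 0.7688²) = 1/√0.4089 = 1.564; Δt_2 = 1.564 × 29.2 = 45.66 years.
Leg 3: γ = 1/√(1 − 0.5849²) = 1/√0.6579 = 1.233; Δt_3 = 1.233 × 4.97 = 6.127 years.
Leg 4: γ = 5.35; Δt_4 = 5.350 × 22.0 = 117.7 years.
Total: 58.20 + 45.66 + 6.127 + 117.7 years.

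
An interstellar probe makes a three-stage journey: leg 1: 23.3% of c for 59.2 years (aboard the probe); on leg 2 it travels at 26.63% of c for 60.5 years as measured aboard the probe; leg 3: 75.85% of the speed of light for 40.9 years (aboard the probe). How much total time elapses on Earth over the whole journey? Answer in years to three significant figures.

Δt = 186 years

Leg 1: β = 0.233; γ = 1/√(1 − 0.233²) = 1/√0.9457 = 1.028; Δt_1 = 1.028 × 59.2 = 60.88 years.
Leg 2: β = 0.2663; γ = 1/√(1 − 0.2663²) = 1/√0.9291 = 1.037; Δt_2 = 1.037 × 60.5 = 62.77 years.
Leg 3: β = 0.7585; γ = 1/√(1 − 0.7585²) = 1/√0.4247 = 1.535; Δt_3 = 1.535 × 40.9 = 62.76 years.
Total: 60.88 + 62.77 + 62.76 years.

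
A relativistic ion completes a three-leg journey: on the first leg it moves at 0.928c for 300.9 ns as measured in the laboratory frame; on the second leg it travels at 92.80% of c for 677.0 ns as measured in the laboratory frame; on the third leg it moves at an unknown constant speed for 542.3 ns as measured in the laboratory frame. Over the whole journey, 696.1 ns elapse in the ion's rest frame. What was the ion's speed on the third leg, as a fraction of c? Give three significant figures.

β = 0.791

Leg 1: γ = 1/√(1 − 0.928²) = 1/√0.1388 = 2.684; τ_1 = 300.9/2.684 = 112.1 ns.
Leg 2: β = 0.9280; γ = 1/√(1 − 0.9280²) = 1/√0.1388 = 2.684; τ_2 = 677.0/2.684 = 252.2 ns.
Leg 3: speed unknown; τ_3 = 542.3/γ_3.
Total proper time: 112.1 + 252.2 + τ_3 = 696.1, so τ_3 = 696.1 − 364.3 = 331.8 ns.
γ_3 = 542.3/331.8 = 1.635; β = √(1 − 1/γ²) = √0.6258.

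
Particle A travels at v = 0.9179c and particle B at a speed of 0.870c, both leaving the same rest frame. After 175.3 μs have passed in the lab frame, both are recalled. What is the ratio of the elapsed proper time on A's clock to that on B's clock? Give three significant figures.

A: γ = 1/√(1 − 0.9179²) = 1/√0.1575 = 2.520. B: γ = 1/√(1 − 0.870²) = 1/√0.2431 = 2.028.
τ_A/τ_B = γ_B/γ_A = 2.028/2.520 = 0.8048, so τ_A/τ_B = 0.8048.

τ_A/τ_B = 0.805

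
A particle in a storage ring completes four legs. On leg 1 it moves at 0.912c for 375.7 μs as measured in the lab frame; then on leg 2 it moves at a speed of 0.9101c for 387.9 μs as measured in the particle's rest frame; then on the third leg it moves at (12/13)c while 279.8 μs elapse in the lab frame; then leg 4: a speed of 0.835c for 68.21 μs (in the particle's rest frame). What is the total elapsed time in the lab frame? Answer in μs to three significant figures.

Leg 1: 375.7 μs is already measured in the lab frame.
Leg 2: γ = 1/√(1 − 0.9101²) = 1/√0.1717 = 2.413; Δt_2 = 2.413 × 387.9 = 936.1 μs.
Leg 3: 279.8 μs is already measured in the lab frame.
Leg 4: γ = 1/√(1 − 0.835²) = 1/√0.3028 = 1.817; Δt_4 = 1.817 × 68.21 = 124.0 μs.
Total: 375.7 + 936.1 + 279.8 + 124.0 μs.

Δt = 1720 μs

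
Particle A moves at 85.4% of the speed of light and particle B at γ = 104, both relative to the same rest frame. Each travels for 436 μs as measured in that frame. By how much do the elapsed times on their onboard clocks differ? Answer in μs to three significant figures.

A: β = 0.854; γ = 1/√(1 − 0.854²) = 1/√0.2707 = 1.922; τ_A = 436/1.922 = 226.8 μs.
B: γ = 104; τ_B = 436/104.0 = 4.192 μs.

|τ_A − τ_B| = 223 μs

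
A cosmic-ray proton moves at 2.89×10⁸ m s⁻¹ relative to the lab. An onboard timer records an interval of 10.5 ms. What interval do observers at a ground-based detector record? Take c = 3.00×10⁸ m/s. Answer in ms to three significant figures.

β = 2.89×10⁸/3.00×10⁸ = 0.9633; γ = 1/√(1 − 0.9633²) = 3.727
The interval measured in the proton's rest frame is the proper time (both events occur at the same place in that frame); the lab-frame interval is Δt = γτ = 3.727 × 10.5 ms.

Δt = 39.1 ms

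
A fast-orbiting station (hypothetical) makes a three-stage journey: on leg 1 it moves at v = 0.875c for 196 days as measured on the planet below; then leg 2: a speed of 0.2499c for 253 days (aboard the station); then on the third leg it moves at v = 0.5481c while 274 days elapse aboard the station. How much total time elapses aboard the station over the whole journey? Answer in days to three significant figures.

Leg 1: γ = 1/√(1 − 0.875²) = 1/√0.2344 = 2.066; τ_1 = 196/2.066 = 94.89 days.
Leg 2: 253 days is already measured aboard the station.
Leg 3: 274 days is already measured aboard the station.
Total: 94.89 + 253.0 + 274.0 days.

τ = 622 days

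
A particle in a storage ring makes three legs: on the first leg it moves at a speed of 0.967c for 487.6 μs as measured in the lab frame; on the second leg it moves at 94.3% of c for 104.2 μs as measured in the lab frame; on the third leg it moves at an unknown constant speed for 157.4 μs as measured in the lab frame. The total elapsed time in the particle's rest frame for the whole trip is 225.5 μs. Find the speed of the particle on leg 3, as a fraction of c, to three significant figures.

β = 0.906

Leg 1: γ = 1/√(1 − 0.967²) = 1/√0.06491 = 3.925; τ_1 = 487.6/3.925 = 124.2 μs.
Leg 2: β = 0.943; γ = 1/√(1 − 0.943²) = 1/√0.1108 = 3.005; τ_2 = 104.2/3.005 = 34.68 μs.
Leg 3: speed unknown; τ_3 = 157.4/γ_3.
Total proper time: 124.2 + 34.68 + τ_3 = 225.5, so τ_3 = 225.5 − 158.9 = 66.59 μs.
γ_3 = 157.4/66.59 = 2.364; β = √(1 − 1/γ²) = √0.8210.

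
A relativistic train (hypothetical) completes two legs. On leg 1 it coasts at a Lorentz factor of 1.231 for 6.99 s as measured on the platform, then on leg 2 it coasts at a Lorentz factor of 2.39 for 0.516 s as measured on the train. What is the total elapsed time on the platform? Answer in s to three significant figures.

Δt = 8.22 s

Leg 1: 6.99 s is already measured on the platform.
Leg 2: γ = 2.39; Δt_2 = 2.390 × 0.516 = 1.233 s.
Total: 6.990 + 1.233 s.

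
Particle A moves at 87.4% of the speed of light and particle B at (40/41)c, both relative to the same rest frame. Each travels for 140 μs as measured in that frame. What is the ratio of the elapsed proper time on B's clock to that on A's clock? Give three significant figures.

A: β = 0.874; γ = 1/√(1 − 0.874²) = 1/√0.2361 = 2.058. B: γ = 1/√(1 − (40/41)²) = 41/9 ≈ 4.556.
τ_A/τ_B = γ_B/γ_A = 4.556/2.058 = 2.214, so τ_B/τ_A = 0.4517.

τ_B/τ_A = 0.452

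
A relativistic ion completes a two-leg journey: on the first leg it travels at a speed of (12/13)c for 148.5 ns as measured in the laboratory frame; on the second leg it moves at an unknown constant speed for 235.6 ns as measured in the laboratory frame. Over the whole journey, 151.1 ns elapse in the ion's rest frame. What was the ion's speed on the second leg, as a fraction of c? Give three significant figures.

Leg 1: γ = 1/√(1 − (12/13)²) = 13/5 = 2.600; τ_1 = 148.5/2.600 = 57.12 ns.
Leg 2: speed unknown; τ_2 = 235.6/γ_2.
Total proper time: 57.12 + τ_2 = 151.1, so τ_2 = 151.1 − 57.12 = 93.98 ns.
γ_2 = 235.6/93.98 = 2.507; β = √(1 − 1/γ²) = √0.8409.

β = 0.917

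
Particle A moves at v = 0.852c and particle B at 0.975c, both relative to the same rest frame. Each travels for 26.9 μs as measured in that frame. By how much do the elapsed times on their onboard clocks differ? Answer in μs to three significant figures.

|τ_A − τ_B| = 8.11 μs

A: γ = 1/√(1 − 0.852²) = 1/√0.2741 = 1.910; τ_A = 26.9/1.910 = 14.08 μs.
B: γ = 1/√(1 − 0.975²) = 1/√0.04938 = 4.500; τ_B = 26.9/4.500 = 5.977 μs.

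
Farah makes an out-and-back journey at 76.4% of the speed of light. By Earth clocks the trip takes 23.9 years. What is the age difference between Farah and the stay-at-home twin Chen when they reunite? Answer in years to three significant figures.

Δt − τ = 8.48 years

β = 0.764; γ = 1/√(1 − 0.764²) = 1/√0.4163 = 1.550
Farah's elapsed proper time: τ = 23.9/1.550 = 15.42 years.
Age gap = Δt − τ = 23.9 − 15.42 years.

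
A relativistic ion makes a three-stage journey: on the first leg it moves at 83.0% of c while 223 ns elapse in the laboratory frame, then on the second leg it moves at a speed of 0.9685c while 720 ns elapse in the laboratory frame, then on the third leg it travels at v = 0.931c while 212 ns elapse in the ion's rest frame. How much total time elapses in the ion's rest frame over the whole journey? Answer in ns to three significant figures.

τ = 516 ns

Leg 1: β = 0.830; γ = 1/√(1 − 0.830²) = 1/√0.3111 = 1.793; τ_1 = 223/1.793 = 124.4 ns.
Leg 2: γ = 1/√(1 − 0.9685²) = 1/√0.06201 = 4.016; τ_2 = 720/4.016 = 179.3 ns.
Leg 3: 212 ns is already measured in the ion's rest frame.
Total: 124.4 + 179.3 + 212.0 ns.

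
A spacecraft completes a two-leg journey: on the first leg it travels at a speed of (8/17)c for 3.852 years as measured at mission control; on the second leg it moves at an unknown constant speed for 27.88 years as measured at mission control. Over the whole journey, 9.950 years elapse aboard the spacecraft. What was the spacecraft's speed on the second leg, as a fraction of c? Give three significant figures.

β = 0.972

Leg 1: γ = 1/√(1 − (8/17)²) = 17/15 ≈ 1.133; τ_1 = 3.852/1.133 = 3.399 years.
Leg 2: speed unknown; τ_2 = 27.88/γ_2.
Total proper time: 3.399 + τ_2 = 9.950, so τ_2 = 9.950 − 3.399 = 6.551 years.
γ_2 = 27.88/6.551 = 4.256; β = √(1 − 1/γ²) = √0.9448.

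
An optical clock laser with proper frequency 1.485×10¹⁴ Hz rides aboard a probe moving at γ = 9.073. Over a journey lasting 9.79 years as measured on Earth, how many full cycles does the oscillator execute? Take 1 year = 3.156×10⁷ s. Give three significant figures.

N = 5.06×10²¹

γ = 9.073
The oscillator's own cycle count is N = f × τ where τ is the proper time aboard the probe. τ = Δt/γ = 9.79/9.073 = 1.079 years = 3.405×10⁷ s.
N = 1.485×10¹⁴ × 3.405×10⁷ = 5.057×10²¹.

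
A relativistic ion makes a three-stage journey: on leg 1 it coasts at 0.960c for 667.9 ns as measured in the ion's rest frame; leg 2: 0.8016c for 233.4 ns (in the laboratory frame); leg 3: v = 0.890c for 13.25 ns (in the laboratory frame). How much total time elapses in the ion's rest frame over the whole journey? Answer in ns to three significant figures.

τ = 813 ns

Leg 1: 667.9 ns is already measured in the ion's rest frame.
Leg 2: γ = 1/√(1 − 0.8016²) = 1/√0.3574 = 1.673; τ_2 = 233.4/1.673 = 139.5 ns.
Leg 3: γ = 1/√(1 − 0.890²) = 1/√0.2079 = 2.193; τ_3 = 13.25/2.193 = 6.041 ns.
Total: 667.9 + 139.5 + 6.041 ns.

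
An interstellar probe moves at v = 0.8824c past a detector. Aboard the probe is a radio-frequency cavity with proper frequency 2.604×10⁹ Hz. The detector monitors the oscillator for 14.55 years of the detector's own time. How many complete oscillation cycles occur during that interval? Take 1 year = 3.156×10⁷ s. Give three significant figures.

N = 5.63×10¹⁷

γ = 1/√(1 − 0.8824²) = 1/√0.2214 = 2.125
During 14.55 years of lab time, the oscillator's proper time advances by τ = Δt/γ = 14.55/2.125 = 6.846 years = 2.161×10⁸ s.
N = f × τ = 2.604×10⁹ × 2.161×10⁸ = 5.626×10¹⁷.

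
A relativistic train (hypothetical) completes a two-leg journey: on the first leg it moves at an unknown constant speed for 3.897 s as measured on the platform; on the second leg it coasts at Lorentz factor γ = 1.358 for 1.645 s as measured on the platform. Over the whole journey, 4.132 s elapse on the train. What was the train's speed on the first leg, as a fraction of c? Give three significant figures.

Leg 1: speed unknown; τ_1 = 3.897/γ_1.
Leg 2: γ = 1.358; τ_2 = 1.645/1.358 = 1.211 s.
Total proper time: τ_1 + 1.211 = 4.132, so τ_1 = 4.132 − 1.211 = 2.921 s.
γ_1 = 3.897/2.921 = 1.334; β = √(1 − 1/γ²) = √0.4383.

β = 0.662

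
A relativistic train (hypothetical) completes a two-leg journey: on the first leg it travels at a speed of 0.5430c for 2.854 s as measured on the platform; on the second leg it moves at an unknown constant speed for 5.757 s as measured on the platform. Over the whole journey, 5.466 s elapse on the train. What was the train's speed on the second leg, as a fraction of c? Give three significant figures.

Leg 1: γ = 1/√(1 − 0.5430²) = 1/√0.7052 = 1.191; τ_1 = 2.854/1.191 = 2.397 s.
Leg 2: speed unknown; τ_2 = 5.757/γ_2.
Total proper time: 2.397 + τ_2 = 5.466, so τ_2 = 5.466 − 2.397 = 3.069 s.
γ_2 = 5.757/3.069 = 1.876; β = √(1 − 1/γ²) = √0.7157.

β = 0.846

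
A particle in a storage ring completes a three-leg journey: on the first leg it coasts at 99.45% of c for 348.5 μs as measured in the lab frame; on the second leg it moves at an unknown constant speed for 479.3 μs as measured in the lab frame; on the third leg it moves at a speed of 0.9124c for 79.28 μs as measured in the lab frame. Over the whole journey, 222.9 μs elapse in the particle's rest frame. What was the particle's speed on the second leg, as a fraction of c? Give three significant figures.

β = 0.947

Leg 1: β = 0.9945; γ = 1/√(1 − 0.9945²) = 1/√0.01097 = 9.548; τ_1 = 348.5/9.548 = 36.50 μs.
Leg 2: speed unknown; τ_2 = 479.3/γ_2.
Leg 3: γ = 1/√(1 − 0.9124²) = 1/√0.1675 = 2.443; τ_3 = 79.28/2.443 = 32.45 μs.
Total proper time: 36.50 + τ_2 + 32.45 = 222.9, so τ_2 = 222.9 − 68.95 = 154.0 μs.
γ_2 = 479.3/154.0 = 3.113; β = √(1 − 1/γ²) = √0.8968.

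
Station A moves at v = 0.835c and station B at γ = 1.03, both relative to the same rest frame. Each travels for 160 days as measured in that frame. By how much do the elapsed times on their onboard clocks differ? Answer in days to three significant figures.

|τ_A − τ_B| = 67.3 days

A: γ = 1/√(1 − 0.835²) = 1/√0.3028 = 1.817; τ_A = 160/1.817 = 88.04 days.
B: γ = 1.03; τ_B = 160/1.030 = 155.3 days.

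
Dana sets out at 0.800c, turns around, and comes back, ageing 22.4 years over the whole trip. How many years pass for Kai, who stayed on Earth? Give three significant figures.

γ = 1/√(1 − 0.800²) = 5/3 ≈ 1.667
Earth-frame duration is the dilated interval: Δt = γτ = 1.667 × 22.4 years.

Δt = 37.3 years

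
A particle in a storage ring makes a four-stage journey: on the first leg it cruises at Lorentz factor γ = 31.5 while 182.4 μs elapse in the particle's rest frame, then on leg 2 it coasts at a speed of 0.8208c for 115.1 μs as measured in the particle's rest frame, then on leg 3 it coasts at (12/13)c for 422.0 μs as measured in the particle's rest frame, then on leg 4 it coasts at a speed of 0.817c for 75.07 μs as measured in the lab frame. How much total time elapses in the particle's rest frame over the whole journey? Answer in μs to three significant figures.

Leg 1: 182.4 μs is already measured in the particle's rest frame.
Leg 2: 115.1 μs is already measured in the particle's rest frame.
Leg 3: 422.0 μs is already measured in the particle's rest frame.
Leg 4: γ = 1/√(1 − 0.817²) = 1/√0.3325 = 1.734; τ_4 = 75.07/1.734 = 43.29 μs.
Total: 182.4 + 115.1 + 422.0 + 43.29 μs.

τ = 763 μs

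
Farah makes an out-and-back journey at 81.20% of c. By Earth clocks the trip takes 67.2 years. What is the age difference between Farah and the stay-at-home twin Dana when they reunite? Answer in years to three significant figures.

Δt − τ = 28.0 years

β = 0.8120; γ = 1/√(1 − 0.8120²) = 1/√0.3407 = 1.713
Farah's elapsed proper time: τ = 67.2/1.713 = 39.22 years.
Age gap = Δt − τ = 67.2 − 39.22 years.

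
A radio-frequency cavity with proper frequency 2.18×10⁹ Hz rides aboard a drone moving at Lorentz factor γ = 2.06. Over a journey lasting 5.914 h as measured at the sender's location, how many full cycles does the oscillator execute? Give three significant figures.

γ = 2.06
The oscillator's own cycle count is N = f × τ where τ is the proper time aboard the drone. τ = Δt/γ = 5.914/2.060 = 2.871 h = 1.034×10⁴ s.
N = 2.18×10⁹ × 1.034×10⁴ = 2.253×10¹³.

N = 2.25×10¹³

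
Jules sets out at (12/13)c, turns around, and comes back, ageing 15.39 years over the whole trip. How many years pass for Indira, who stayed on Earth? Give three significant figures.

Δt = 40.0 years

γ = 1/√(1 − (12/13)²) = 13/5 = 2.600
Earth-frame duration is the dilated interval: Δt = γτ = 2.600 × 15.39 years.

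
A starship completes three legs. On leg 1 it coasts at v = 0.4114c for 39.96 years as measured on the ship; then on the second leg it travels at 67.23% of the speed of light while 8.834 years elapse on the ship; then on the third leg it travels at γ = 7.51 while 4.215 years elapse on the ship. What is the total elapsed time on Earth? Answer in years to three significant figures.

Leg 1: γ = 1/√(1 − 0.4114²) = 1/√0.8308 = 1.097; Δt_1 = 1.097 × 39.96 = 43.84 years.
Leg 2: β = 0.6723; γ = 1/√(1 − 0.6723²) = 1/√0.5480 = 1.351; Δt_2 = 1.351 × 8.834 = 11.93 years.
Leg 3: γ = 7.51; Δt_3 = 7.510 × 4.215 = 31.65 years.
Total: 43.84 + 11.93 + 31.65 years.

Δt = 87.4 years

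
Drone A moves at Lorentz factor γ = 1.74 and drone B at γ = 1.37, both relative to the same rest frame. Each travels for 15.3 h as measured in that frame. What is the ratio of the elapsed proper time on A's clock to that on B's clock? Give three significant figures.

A: γ = 1.74. B: γ = 1.37.
τ_A/τ_B = γ_B/γ_A = 1.370/1.740 = 0.7874, so τ_A/τ_B = 0.7874.

τ_A/τ_B = 0.787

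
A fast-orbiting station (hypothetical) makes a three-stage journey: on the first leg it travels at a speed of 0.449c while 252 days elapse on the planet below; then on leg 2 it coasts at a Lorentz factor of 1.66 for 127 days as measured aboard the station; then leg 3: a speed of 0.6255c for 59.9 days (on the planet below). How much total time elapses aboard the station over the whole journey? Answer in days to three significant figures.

τ = 399 days

Leg 1: γ = 1/√(1 − 0.449²) = 1/√0.7984 = 1.119; τ_1 = 252/1.119 = 225.2 days.
Leg 2: 127 days is already measured aboard the station.
Leg 3: γ = 1/√(1 − 0.6255²) = 1/√0.6087 = 1.282; τ_3 = 59.9/1.282 = 46.74 days.
Total: 225.2 + 127.0 + 46.74 days.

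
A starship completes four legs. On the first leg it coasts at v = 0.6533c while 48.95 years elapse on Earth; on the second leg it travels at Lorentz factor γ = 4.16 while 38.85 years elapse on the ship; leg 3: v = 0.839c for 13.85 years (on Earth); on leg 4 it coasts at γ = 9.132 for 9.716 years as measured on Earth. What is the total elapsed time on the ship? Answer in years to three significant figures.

Leg 1: γ = 1/√(1 − 0.6533²) = 1/√0.5732 = 1.321; τ_1 = 48.95/1.321 = 37.06 years.
Leg 2: 38.85 years is already measured on the ship.
Leg 3: γ = 1/√(1 − 0.839²) = 1/√0.2961 = 1.838; τ_3 = 13.85/1.838 = 7.536 years.
Leg 4: γ = 9.132; τ_4 = 9.716/9.132 = 1.064 years.
Total: 37.06 + 38.85 + 7.536 + 1.064 years.

τ = 84.5 years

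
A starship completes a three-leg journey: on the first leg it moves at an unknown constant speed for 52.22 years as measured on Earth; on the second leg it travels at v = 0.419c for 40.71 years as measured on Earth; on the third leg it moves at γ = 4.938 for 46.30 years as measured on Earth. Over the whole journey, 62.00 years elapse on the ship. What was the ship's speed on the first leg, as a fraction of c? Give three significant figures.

Leg 1: speed unknown; τ_1 = 52.22/γ_1.
Leg 2: γ = 1/√(1 − 0.419²) = 1/√0.8244 = 1.101; τ_2 = 40.71/1.101 = 36.96 years.
Leg 3: γ = 4.938; τ_3 = 46.30/4.938 = 9.376 years.
Total proper time: τ_1 + 36.96 + 9.376 = 62.00, so τ_1 = 62.00 − 46.34 = 15.66 years.
γ_1 = 52.22/15.66 = 3.335; β = √(1 − 1/γ²) = √0.9101.

β = 0.954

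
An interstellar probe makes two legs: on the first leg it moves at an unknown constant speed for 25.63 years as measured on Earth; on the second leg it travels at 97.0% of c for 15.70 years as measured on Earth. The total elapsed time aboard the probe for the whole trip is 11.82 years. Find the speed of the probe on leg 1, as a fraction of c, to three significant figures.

Leg 1: speed unknown; τ_1 = 25.63/γ_1.
Leg 2: β = 0.970; γ = 1/√(1 − 0.970²) = 1/√0.05910 = 4.113; τ_2 = 15.70/4.113 = 3.817 years.
Total proper time: τ_1 + 3.817 = 11.82, so τ_1 = 11.82 − 3.817 = 8.003 years.
γ_1 = 25.63/8.003 = 3.202; β = √(1 − 1/γ²) = √0.9025.

β = 0.950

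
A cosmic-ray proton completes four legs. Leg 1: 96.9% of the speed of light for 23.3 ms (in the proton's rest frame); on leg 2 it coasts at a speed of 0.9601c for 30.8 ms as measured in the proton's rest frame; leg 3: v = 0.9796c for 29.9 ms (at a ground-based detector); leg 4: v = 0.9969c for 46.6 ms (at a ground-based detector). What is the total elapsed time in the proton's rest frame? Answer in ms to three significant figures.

Leg 1: 23.3 ms is already measured in the proton's rest frame.
Leg 2: 30.8 ms is already measured in the proton's rest frame.
Leg 3: γ = 1/√(1 − 0.9796²) = 1/√0.04038 = 4.976; τ_3 = 29.9/4.976 = 6.009 ms.
Leg 4: γ = 1/√(1 − 0.9969²) = 1/√0.006190 = 12.71; τ_4 = 46.6/12.71 = 3.666 ms.
Total: 23.30 + 30.80 + 6.009 + 3.666 ms.

τ = 63.8 ms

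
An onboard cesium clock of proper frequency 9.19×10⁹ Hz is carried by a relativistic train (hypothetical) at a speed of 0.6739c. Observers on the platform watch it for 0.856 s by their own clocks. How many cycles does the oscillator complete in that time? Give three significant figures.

N = 5.81×10⁹

γ = 1/√(1 − 0.6739²) = 1/√0.5459 = 1.354
During 0.856 s of lab time, the oscillator's proper time advances by τ = Δt/γ = 0.856/1.354 = 0.6324 s = 6.324×10⁻¹ s.
N = f × τ = 9.19×10⁹ × 6.324×10⁻¹ = 5.812×10⁹.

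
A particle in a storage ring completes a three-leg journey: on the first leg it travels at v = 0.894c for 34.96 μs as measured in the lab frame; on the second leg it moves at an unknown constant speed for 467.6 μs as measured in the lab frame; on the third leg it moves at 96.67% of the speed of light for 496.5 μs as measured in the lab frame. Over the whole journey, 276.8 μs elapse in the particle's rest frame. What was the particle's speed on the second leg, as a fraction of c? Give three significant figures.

Leg 1: γ = 1/√(1 − 0.894²) = 1/√0.2008 = 2.232; τ_1 = 34.96/2.232 = 15.66 μs.
Leg 2: speed unknown; τ_2 = 467.6/γ_2.
Leg 3: β = 0.9667; γ = 1/√(1 − 0.9667²) = 1/√0.06549 = 3.908; τ_3 = 496.5/3.908 = 127.1 μs.
Total proper time: 15.66 + τ_2 + 127.1 = 276.8, so τ_2 = 276.8 − 142.7 = 134.1 μs.
γ_2 = 467.6/134.1 = 3.488; β = √(1 − 1/γ²) = √0.9178.

β = 0.958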